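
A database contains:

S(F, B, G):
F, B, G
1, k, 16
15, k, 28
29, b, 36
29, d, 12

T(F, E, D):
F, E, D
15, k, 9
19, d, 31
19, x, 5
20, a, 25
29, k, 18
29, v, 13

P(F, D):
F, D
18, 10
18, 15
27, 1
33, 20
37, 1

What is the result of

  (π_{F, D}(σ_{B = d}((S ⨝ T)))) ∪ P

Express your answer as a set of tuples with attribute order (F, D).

S ⋈ T (natural join on F): {(15, k, 28, k, 9), (29, b, 36, k, 18), (29, b, 36, v, 13), (29, d, 12, k, 18), (29, d, 12, v, 13)}
Selection B = d: {(29, d, 12, k, 18), (29, d, 12, v, 13)}
π[F, D]: project onto (F, D) → {(29, 13), (29, 18)}
Taking the union: {(18, 10), (18, 15), (27, 1), (29, 13), (29, 18), (33, 20), (37, 1)}

{(18, 10), (18, 15), (27, 1), (29, 13), (29, 18), (33, 20), (37, 1)}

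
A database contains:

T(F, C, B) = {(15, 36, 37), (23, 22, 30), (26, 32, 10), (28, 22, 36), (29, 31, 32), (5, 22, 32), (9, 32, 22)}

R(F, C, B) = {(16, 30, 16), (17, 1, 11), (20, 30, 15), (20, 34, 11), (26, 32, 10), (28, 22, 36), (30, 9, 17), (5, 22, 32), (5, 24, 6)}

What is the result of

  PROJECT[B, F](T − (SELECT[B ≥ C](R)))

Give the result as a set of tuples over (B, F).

Selection B ≥ C: {(17, 1, 11), (28, 22, 36), (30, 9, 17), (5, 22, 32)}
Difference: {(15, 36, 37), (23, 22, 30), (26, 32, 10), (28, 22, 36), (29, 31, 32), (5, 22, 32), (9, 32, 22)} with {(17, 1, 11), (28, 22, 36), (30, 9, 17), (5, 22, 32)} → {(15, 36, 37), (23, 22, 30), (26, 32, 10), (29, 31, 32), (9, 32, 22)}
Keep only column(s) B, F: {(10, 26), (22, 9), (30, 23), (32, 29), (37, 15)}

{(10, 26), (22, 9), (30, 23), (32, 29), (37, 15)}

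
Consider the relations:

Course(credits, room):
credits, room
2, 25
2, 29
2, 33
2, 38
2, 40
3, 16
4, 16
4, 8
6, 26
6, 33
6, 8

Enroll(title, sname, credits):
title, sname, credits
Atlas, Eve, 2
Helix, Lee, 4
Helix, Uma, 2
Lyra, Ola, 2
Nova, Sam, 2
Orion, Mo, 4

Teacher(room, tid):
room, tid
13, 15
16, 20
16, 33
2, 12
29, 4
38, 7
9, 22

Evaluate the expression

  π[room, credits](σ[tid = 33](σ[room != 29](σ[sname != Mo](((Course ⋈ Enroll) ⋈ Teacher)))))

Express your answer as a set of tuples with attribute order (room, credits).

{(16, 4)}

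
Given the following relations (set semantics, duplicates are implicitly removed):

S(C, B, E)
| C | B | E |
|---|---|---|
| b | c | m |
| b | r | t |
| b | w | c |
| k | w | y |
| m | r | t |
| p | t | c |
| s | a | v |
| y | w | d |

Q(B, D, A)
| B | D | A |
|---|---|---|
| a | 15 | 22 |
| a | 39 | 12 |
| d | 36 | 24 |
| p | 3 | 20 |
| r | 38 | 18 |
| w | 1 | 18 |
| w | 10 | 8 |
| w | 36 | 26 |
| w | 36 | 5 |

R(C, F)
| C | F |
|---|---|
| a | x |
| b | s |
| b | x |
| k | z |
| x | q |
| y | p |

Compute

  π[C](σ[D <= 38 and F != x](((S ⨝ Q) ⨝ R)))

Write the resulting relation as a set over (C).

{b, k, y}

Joining S and Q on B yields {(b, r, t, 38, 18), (b, w, c, 1, 18), (b, w, c, 10, 8), (b, w, c, 36, 26), (b, w, c, 36, 5), (k, w, y, 1, 18), (k, w, y, 10, 8), (k, w, y, 36, 26), (k, w, y, 36, 5), (m, r, t, 38, 18), (s, a, v, 15, 22), (s, a, v, 39, 12), (y, w, d, 1, 18), (y, w, d, 10, 8), (y, w, d, 36, 26), (y, w, d, 36, 5)}.
Joining (S ⨝ Q) and R on C yields {(b, r, t, 38, 18, s), (b, r, t, 38, 18, x), (b, w, c, 1, 18, s), (b, w, c, 1, 18, x), (b, w, c, 10, 8, s), (b, w, c, 10, 8, x), (b, w, c, 36, 26, s), (b, w, c, 36, 26, x), (b, w, c, 36, 5, s), (b, w, c, 36, 5, x), (k, w, y, 1, 18, z), (k, w, y, 10, 8, z), (k, w, y, 36, 26, z), (k, w, y, 36, 5, z), (y, w, d, 1, 18, p), (y, w, d, 10, 8, p), (y, w, d, 36, 26, p), (y, w, d, 36, 5, p)}.
Filtering on D <= 38 and F != x leaves {(b, r, t, 38, 18, s), (b, w, c, 1, 18, s), (b, w, c, 10, 8, s), (b, w, c, 36, 26, s), (b, w, c, 36, 5, s), (k, w, y, 1, 18, z), (k, w, y, 10, 8, z), (k, w, y, 36, 26, z), (k, w, y, 36, 5, z), (y, w, d, 1, 18, p), (y, w, d, 10, 8, p), (y, w, d, 36, 26, p), (y, w, d, 36, 5, p)}.
π_{C} gives {b, k, y} (10 duplicate(s) eliminated).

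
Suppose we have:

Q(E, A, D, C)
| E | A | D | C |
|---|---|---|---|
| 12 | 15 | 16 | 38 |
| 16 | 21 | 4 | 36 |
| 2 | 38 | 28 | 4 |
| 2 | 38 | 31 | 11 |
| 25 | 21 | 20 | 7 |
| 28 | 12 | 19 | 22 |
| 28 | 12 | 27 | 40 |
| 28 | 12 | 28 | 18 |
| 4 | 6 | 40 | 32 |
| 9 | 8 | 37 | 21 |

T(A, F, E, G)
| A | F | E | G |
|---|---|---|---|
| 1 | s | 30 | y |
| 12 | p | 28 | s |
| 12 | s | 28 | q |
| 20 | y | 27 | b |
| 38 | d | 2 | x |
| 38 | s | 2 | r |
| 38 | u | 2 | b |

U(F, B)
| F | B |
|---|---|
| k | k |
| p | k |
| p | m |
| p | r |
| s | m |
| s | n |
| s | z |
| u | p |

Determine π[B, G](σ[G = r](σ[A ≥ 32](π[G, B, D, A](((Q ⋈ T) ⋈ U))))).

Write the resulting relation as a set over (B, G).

Q ⋈ T (natural join on E, A): {(2, 38, 28, 4, d, x), (2, 38, 28, 4, s, r), (2, 38, 28, 4, u, b), (2, 38, 31, 11, d, x), (2, 38, 31, 11, s, r), (2, 38, 31, 11, u, b), (28, 12, 19, 22, p, s), (28, 12, 19, 22, s, q), (28, 12, 27, 40, p, s), (28, 12, 27, 40, s, q), (28, 12, 28, 18, p, s), (28, 12, 28, 18, s, q)}
(Q ⋈ T) ⋈ U (natural join on F): {(2, 38, 28, 4, s, r, m), (2, 38, 28, 4, s, r, n), (2, 38, 28, 4, s, r, z), (2, 38, 28, 4, u, b, p), (2, 38, 31, 11, s, r, m), (2, 38, 31, 11, s, r, n), (2, 38, 31, 11, s, r, z), (2, 38, 31, 11, u, b, p), (28, 12, 19, 22, p, s, k), (28, 12, 19, 22, p, s, m), (28, 12, 19, 22, p, s, r), (28, 12, 19, 22, s, q, m), (28, 12, 19, 22, s, q, n), (28, 12, 19, 22, s, q, z), (28, 12, 27, 40, p, s, k), (28, 12, 27, 40, p, s, m), (28, 12, 27, 40, p, s, r), (28, 12, 27, 40, s, q, m), (28, 12, 27, 40, s, q, n), (28, 12, 27, 40, s, q, z), (28, 12, 28, 18, p, s, k), (28, 12, 28, 18, p, s, m), (28, 12, 28, 18, p, s, r), (28, 12, 28, 18, s, q, m), (28, 12, 28, 18, s, q, n), (28, 12, 28, 18, s, q, z)}
Keep only column(s) G, B, D, A: {(b, p, 28, 38), (b, p, 31, 38), (q, m, 19, 12), (q, m, 27, 12), (q, m, 28, 12), (q, n, 19, 12), (q, n, 27, 12), (q, n, 28, 12), (q, z, 19, 12), (q, z, 27, 12), (q, z, 28, 12), (r, m, 28, 38), (r, m, 31, 38), (r, n, 28, 38), (r, n, 31, 38), (r, z, 28, 38), (r, z, 31, 38), (s, k, 19, 12), (s, k, 27, 12), (s, k, 28, 12), (s, m, 19, 12), (s, m, 27, 12), (s, m, 28, 12), (s, r, 19, 12), (s, r, 27, 12), (s, r, 28, 12)}
Apply σ_{A ≥ 32}; surviving tuples: {(b, p, 28, 38), (b, p, 31, 38), (r, m, 28, 38), (r, m, 31, 38), (r, n, 28, 38), (r, n, 31, 38), (r, z, 28, 38), (r, z, 31, 38)}
Apply σ_{G = r}; surviving tuples: {(r, m, 28, 38), (r, m, 31, 38), (r, n, 28, 38), (r, n, 31, 38), (r, z, 28, 38), (r, z, 31, 38)}
Keep only column(s) B, G (3 duplicate(s) eliminated): {(m, r), (n, r), (z, r)}

{(m, r), (n, r), (z, r)}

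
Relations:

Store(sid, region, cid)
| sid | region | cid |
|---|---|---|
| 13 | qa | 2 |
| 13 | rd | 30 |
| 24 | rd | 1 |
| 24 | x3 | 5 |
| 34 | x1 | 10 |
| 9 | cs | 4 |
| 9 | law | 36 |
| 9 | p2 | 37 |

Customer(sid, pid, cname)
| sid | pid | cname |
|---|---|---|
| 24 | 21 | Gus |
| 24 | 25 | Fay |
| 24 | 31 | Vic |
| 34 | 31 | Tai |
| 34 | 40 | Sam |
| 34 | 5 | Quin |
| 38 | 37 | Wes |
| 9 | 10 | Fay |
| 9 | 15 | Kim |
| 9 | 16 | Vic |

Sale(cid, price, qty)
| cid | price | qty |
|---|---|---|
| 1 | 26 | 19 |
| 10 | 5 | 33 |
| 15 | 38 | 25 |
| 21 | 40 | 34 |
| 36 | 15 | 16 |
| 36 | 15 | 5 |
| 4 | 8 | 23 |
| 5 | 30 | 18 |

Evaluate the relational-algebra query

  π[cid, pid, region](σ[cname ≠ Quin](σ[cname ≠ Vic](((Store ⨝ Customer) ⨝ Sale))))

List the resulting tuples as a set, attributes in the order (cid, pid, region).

{(1, 21, rd), (1, 25, rd), (10, 31, x1), (10, 40, x1), (36, 10, law), (36, 15, law), (4, 10, cs), (4, 15, cs), (5, 21, x3), (5, 25, x3)}

Store ⋈ Customer (natural join on sid): {(24, rd, 1, 21, Gus), (24, rd, 1, 25, Fay), (24, rd, 1, 31, Vic), (24, x3, 5, 21, Gus), (24, x3, 5, 25, Fay), (24, x3, 5, 31, Vic), (34, x1, 10, 31, Tai), (34, x1, 10, 40, Sam), (34, x1, 10, 5, Quin), (9, cs, 4, 10, Fay), (9, cs, 4, 15, Kim), (9, cs, 4, 16, Vic), (9, law, 36, 10, Fay), (9, law, 36, 15, Kim), (9, law, 36, 16, Vic), (9, p2, 37, 10, Fay), (9, p2, 37, 15, Kim), (9, p2, 37, 16, Vic)}
(Store ⨝ Customer) ⋈ Sale (natural join on cid): {(24, rd, 1, 21, Gus, 26, 19), (24, rd, 1, 25, Fay, 26, 19), (24, rd, 1, 31, Vic, 26, 19), (24, x3, 5, 21, Gus, 30, 18), (24, x3, 5, 25, Fay, 30, 18), (24, x3, 5, 31, Vic, 30, 18), (34, x1, 10, 31, Tai, 5, 33), (34, x1, 10, 40, Sam, 5, 33), (34, x1, 10, 5, Quin, 5, 33), (9, cs, 4, 10, Fay, 8, 23), (9, cs, 4, 15, Kim, 8, 23), (9, cs, 4, 16, Vic, 8, 23), (9, law, 36, 10, Fay, 15, 16), (9, law, 36, 10, Fay, 15, 5), (9, law, 36, 15, Kim, 15, 16), (9, law, 36, 15, Kim, 15, 5), (9, law, 36, 16, Vic, 15, 16), (9, law, 36, 16, Vic, 15, 5)}
σ[cname ≠ Vic]: keep tuples satisfying cname ≠ Vic → {(24, rd, 1, 21, Gus, 26, 19), (24, rd, 1, 25, Fay, 26, 19), (24, x3, 5, 21, Gus, 30, 18), (24, x3, 5, 25, Fay, 30, 18), (34, x1, 10, 31, Tai, 5, 33), (34, x1, 10, 40, Sam, 5, 33), (34, x1, 10, 5, Quin, 5, 33), (9, cs, 4, 10, Fay, 8, 23), (9, cs, 4, 15, Kim, 8, 23), (9, law, 36, 10, Fay, 15, 16), (9, law, 36, 10, Fay, 15, 5), (9, law, 36, 15, Kim, 15, 16), (9, law, 36, 15, Kim, 15, 5)}
σ[cname ≠ Quin]: keep tuples satisfying cname ≠ Quin → {(24, rd, 1, 21, Gus, 26, 19), (24, rd, 1, 25, Fay, 26, 19), (24, x3, 5, 21, Gus, 30, 18), (24, x3, 5, 25, Fay, 30, 18), (34, x1, 10, 31, Tai, 5, 33), (34, x1, 10, 40, Sam, 5, 33), (9, cs, 4, 10, Fay, 8, 23), (9, cs, 4, 15, Kim, 8, 23), (9, law, 36, 10, Fay, 15, 16), (9, law, 36, 10, Fay, 15, 5), (9, law, 36, 15, Kim, 15, 16), (9, law, 36, 15, Kim, 15, 5)}
Keep only column(s) cid, pid, region (2 duplicate(s) eliminated): {(1, 21, rd), (1, 25, rd), (10, 31, x1), (10, 40, x1), (36, 10, law), (36, 15, law), (4, 10, cs), (4, 15, cs), (5, 21, x3), (5, 25, x3)}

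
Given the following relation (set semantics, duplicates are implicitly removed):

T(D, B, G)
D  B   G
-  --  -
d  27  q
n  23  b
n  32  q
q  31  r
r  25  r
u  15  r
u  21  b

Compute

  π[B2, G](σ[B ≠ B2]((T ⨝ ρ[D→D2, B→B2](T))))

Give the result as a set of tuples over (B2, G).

ρ[D→D2, B→B2]: schema becomes (D2, B2, G); tuples unchanged.
T ⋈ ρ[D→D2, B→B2](T) (natural join on G): {(d, 27, q, d, 27), (d, 27, q, n, 32), (n, 23, b, n, 23), (n, 23, b, u, 21), (n, 32, q, d, 27), (n, 32, q, n, 32), (q, 31, r, q, 31), (q, 31, r, r, 25), (q, 31, r, u, 15), (r, 25, r, q, 31), (r, 25, r, r, 25), (r, 25, r, u, 15), (u, 15, r, q, 31), (u, 15, r, r, 25), (u, 15, r, u, 15), (u, 21, b, n, 23), (u, 21, b, u, 21)}
Filtering on B ≠ B2 leaves {(d, 27, q, n, 32), (n, 23, b, u, 21), (n, 32, q, d, 27), (q, 31, r, r, 25), (q, 31, r, u, 15), (r, 25, r, q, 31), (r, 25, r, u, 15), (u, 15, r, q, 31), (u, 15, r, r, 25), (u, 21, b, n, 23)}.
π_{B2, G} gives {(15, r), (21, b), (23, b), (25, r), (27, q), (31, r), (32, q)} (3 duplicate(s) eliminated).

{(15, r), (21, b), (23, b), (25, r), (27, q), (31, r), (32, q)}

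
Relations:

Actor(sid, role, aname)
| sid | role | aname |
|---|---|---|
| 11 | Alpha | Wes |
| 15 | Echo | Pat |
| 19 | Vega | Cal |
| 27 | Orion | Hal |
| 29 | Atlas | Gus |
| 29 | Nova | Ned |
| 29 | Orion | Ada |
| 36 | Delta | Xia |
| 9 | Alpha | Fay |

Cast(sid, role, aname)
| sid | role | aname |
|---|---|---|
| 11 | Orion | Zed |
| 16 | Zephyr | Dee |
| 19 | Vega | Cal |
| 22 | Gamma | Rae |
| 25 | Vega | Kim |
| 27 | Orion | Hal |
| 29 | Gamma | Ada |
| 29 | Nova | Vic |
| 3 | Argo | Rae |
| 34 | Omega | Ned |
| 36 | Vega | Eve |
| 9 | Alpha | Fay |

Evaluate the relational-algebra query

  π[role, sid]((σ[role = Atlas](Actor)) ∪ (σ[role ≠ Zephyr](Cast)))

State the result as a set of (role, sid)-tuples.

{(Alpha, 9), (Argo, 3), (Atlas, 29), (Gamma, 22), (Gamma, 29), (Nova, 29), (Omega, 34), (Orion, 11), (Orion, 27), (Vega, 19), (Vega, 25), (Vega, 36)}

σ[role = Atlas]: keep tuples satisfying role = Atlas → {(29, Atlas, Gus)}
σ[role ≠ Zephyr]: keep tuples satisfying role ≠ Zephyr → {(11, Orion, Zed), (19, Vega, Cal), (22, Gamma, Rae), (25, Vega, Kim), (27, Orion, Hal), (29, Gamma, Ada), (29, Nova, Vic), (3, Argo, Rae), (34, Omega, Ned), (36, Vega, Eve), (9, Alpha, Fay)}
Union: {(29, Atlas, Gus)} with {(11, Orion, Zed), (19, Vega, Cal), (22, Gamma, Rae), (25, Vega, Kim), (27, Orion, Hal), (29, Gamma, Ada), (29, Nova, Vic), (3, Argo, Rae), (34, Omega, Ned), (36, Vega, Eve), (9, Alpha, Fay)} → {(11, Orion, Zed), (19, Vega, Cal), (22, Gamma, Rae), (25, Vega, Kim), (27, Orion, Hal), (29, Atlas, Gus), (29, Gamma, Ada), (29, Nova, Vic), (3, Argo, Rae), (34, Omega, Ned), (36, Vega, Eve), (9, Alpha, Fay)}
π_{role, sid} gives {(Alpha, 9), (Argo, 3), (Atlas, 29), (Gamma, 22), (Gamma, 29), (Nova, 29), (Omega, 34), (Orion, 11), (Orion, 27), (Vega, 19), (Vega, 25), (Vega, 36)}.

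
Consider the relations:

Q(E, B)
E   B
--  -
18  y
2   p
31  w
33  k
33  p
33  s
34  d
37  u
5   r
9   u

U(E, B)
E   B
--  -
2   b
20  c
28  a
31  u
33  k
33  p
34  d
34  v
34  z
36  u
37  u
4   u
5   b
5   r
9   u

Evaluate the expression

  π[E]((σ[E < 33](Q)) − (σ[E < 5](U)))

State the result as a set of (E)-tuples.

{18, 2, 31, 5, 9}

Selection E < 33: {(18, y), (2, p), (31, w), (5, r), (9, u)}
Selection E < 5: {(2, b), (4, u)}
Difference: {(18, y), (2, p), (31, w), (5, r), (9, u)} with {(2, b), (4, u)} → {(18, y), (2, p), (31, w), (5, r), (9, u)}
Projecting to E: {18, 2, 31, 5, 9}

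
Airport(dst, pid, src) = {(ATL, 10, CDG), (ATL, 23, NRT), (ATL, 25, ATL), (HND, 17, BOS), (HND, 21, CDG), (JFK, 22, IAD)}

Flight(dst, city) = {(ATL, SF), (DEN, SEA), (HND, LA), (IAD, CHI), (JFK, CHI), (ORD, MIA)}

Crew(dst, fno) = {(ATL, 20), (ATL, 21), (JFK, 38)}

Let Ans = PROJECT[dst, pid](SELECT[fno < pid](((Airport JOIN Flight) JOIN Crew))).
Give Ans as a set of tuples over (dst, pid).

{(ATL, 23), (ATL, 25)}

Airport ⋈ Flight (natural join on dst): {(ATL, 10, CDG, SF), (ATL, 23, NRT, SF), (ATL, 25, ATL, SF), (HND, 17, BOS, LA), (HND, 21, CDG, LA), (JFK, 22, IAD, CHI)}
(Airport JOIN Flight) ⋈ Crew (natural join on dst): {(ATL, 10, CDG, SF, 20), (ATL, 10, CDG, SF, 21), (ATL, 23, NRT, SF, 20), (ATL, 23, NRT, SF, 21), (ATL, 25, ATL, SF, 20), (ATL, 25, ATL, SF, 21), (JFK, 22, IAD, CHI, 38)}
σ[fno < pid]: keep tuples satisfying fno < pid → {(ATL, 23, NRT, SF, 20), (ATL, 23, NRT, SF, 21), (ATL, 25, ATL, SF, 20), (ATL, 25, ATL, SF, 21)}
Keep only column(s) dst, pid (2 duplicate(s) eliminated): {(ATL, 23), (ATL, 25)}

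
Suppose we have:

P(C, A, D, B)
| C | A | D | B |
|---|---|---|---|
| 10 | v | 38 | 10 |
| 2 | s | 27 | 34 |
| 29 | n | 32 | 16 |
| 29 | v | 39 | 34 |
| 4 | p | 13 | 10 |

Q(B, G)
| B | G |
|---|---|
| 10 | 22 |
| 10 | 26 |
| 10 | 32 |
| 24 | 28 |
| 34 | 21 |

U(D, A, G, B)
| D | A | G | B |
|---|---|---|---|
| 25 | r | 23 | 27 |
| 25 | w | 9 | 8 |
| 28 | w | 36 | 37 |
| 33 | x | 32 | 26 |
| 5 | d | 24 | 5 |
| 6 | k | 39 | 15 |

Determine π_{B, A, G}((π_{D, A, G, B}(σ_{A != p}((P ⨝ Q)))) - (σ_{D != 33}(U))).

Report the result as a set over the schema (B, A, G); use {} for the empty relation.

Joining P and Q on B yields {(10, v, 38, 10, 22), (10, v, 38, 10, 26), (10, v, 38, 10, 32), (2, s, 27, 34, 21), (29, v, 39, 34, 21), (4, p, 13, 10, 22), (4, p, 13, 10, 26), (4, p, 13, 10, 32)}.
Filtering on A != p leaves {(10, v, 38, 10, 22), (10, v, 38, 10, 26), (10, v, 38, 10, 32), (2, s, 27, 34, 21), (29, v, 39, 34, 21)}.
Projecting to D, A, G, B: {(27, s, 21, 34), (38, v, 22, 10), (38, v, 26, 10), (38, v, 32, 10), (39, v, 21, 34)}
Filtering on D != 33 leaves {(25, r, 23, 27), (25, w, 9, 8), (28, w, 36, 37), (5, d, 24, 5), (6, k, 39, 15)}.
Difference: {(27, s, 21, 34), (38, v, 22, 10), (38, v, 26, 10), (38, v, 32, 10), (39, v, 21, 34)} with {(25, r, 23, 27), (25, w, 9, 8), (28, w, 36, 37), (5, d, 24, 5), (6, k, 39, 15)} → {(27, s, 21, 34), (38, v, 22, 10), (38, v, 26, 10), (38, v, 32, 10), (39, v, 21, 34)}
Projecting to B, A, G: {(10, v, 22), (10, v, 26), (10, v, 32), (34, s, 21), (34, v, 21)}

{(10, v, 22), (10, v, 26), (10, v, 32), (34, s, 21), (34, v, 21)}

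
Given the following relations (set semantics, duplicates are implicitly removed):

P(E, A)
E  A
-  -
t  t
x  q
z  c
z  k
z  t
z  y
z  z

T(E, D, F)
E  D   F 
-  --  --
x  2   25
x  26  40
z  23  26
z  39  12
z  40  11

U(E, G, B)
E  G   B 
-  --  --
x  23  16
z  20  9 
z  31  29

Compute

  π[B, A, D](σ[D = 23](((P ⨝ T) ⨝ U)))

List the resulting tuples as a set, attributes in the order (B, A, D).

{(29, c, 23), (29, k, 23), (29, t, 23), (29, y, 23), (29, z, 23), (9, c, 23), (9, k, 23), (9, t, 23), (9, y, 23), (9, z, 23)}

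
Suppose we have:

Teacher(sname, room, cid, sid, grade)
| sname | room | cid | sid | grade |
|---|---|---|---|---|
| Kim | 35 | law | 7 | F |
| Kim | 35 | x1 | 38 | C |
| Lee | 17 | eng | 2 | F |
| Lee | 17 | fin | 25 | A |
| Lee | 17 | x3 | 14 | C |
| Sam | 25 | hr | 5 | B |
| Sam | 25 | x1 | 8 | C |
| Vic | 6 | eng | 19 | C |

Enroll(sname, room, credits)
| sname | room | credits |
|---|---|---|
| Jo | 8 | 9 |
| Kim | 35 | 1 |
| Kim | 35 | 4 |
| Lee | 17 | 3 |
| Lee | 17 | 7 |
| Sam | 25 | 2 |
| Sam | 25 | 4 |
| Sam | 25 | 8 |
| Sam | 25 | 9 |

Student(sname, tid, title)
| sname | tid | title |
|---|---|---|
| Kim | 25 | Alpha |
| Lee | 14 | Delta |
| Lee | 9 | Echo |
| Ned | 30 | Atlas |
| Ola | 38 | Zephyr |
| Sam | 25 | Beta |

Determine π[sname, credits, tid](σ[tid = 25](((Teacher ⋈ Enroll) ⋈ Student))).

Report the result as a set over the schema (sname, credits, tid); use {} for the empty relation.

{(Kim, 1, 25), (Kim, 4, 25), (Sam, 2, 25), (Sam, 4, 25), (Sam, 8, 25), (Sam, 9, 25)}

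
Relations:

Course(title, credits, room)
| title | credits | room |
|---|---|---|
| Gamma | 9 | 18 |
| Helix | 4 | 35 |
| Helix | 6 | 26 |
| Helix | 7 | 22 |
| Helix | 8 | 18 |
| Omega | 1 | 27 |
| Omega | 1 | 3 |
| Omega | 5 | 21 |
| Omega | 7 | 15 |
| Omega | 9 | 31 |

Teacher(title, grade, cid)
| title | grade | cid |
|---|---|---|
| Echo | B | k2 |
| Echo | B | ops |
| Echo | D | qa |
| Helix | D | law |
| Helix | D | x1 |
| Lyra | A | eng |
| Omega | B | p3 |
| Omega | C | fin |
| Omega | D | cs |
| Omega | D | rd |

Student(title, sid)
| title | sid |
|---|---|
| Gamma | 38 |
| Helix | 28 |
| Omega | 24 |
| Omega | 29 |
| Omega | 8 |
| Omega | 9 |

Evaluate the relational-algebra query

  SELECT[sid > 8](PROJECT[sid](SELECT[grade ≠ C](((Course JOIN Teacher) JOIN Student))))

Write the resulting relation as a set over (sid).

{24, 28, 29, 9}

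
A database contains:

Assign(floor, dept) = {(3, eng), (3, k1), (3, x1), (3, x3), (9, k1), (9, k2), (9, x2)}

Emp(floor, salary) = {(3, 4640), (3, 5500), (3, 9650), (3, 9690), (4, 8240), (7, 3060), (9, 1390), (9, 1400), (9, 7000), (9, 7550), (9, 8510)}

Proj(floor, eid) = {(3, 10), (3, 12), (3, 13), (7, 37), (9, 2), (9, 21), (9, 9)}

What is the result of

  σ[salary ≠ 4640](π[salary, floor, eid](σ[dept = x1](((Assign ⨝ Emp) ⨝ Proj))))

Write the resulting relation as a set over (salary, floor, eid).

{(5500, 3, 10), (5500, 3, 12), (5500, 3, 13), (9650, 3, 10), (9650, 3, 12), (9650, 3, 13), (9690, 3, 10), (9690, 3, 12), (9690, 3, 13)}

Natural join on floor: {(3, eng, 4640), (3, eng, 5500), (3, eng, 9650), (3, eng, 9690), (3, k1, 4640), (3, k1, 5500), (3, k1, 9650), (3, k1, 9690), (3, x1, 4640), (3, x1, 5500), (3, x1, 9650), (3, x1, 9690), (3, x3, 4640), (3, x3, 5500), (3, x3, 9650), (3, x3, 9690), (9, k1, 1390), (9, k1, 1400), (9, k1, 7000), (9, k1, 7550), (9, k1, 8510), (9, k2, 1390), (9, k2, 1400), (9, k2, 7000), (9, k2, 7550), (9, k2, 8510), (9, x2, 1390), (9, x2, 1400), (9, x2, 7000), (9, x2, 7550), (9, x2, 8510)}
Natural join on floor: {(3, eng, 4640, 10), (3, eng, 4640, 12), (3, eng, 4640, 13), (3, eng, 5500, 10), (3, eng, 5500, 12), (3, eng, 5500, 13), (3, eng, 9650, 10), (3, eng, 9650, 12), (3, eng, 9650, 13), (3, eng, 9690, 10), (3, eng, 9690, 12), (3, eng, 9690, 13), (3, k1, 4640, 10), (3, k1, 4640, 12), (3, k1, 4640, 13), (3, k1, 5500, 10), (3, k1, 5500, 12), (3, k1, 5500, 13), (3, k1, 9650, 10), (3, k1, 9650, 12), (3, k1, 9650, 13), (3, k1, 9690, 10), (3, k1, 9690, 12), (3, k1, 9690, 13), (3, x1, 4640, 10), (3, x1, 4640, 12), (3, x1, 4640, 13), (3, x1, 5500, 10), (3, x1, 5500, 12), (3, x1, 5500, 13), (3, x1, 9650, 10), (3, x1, 9650, 12), (3, x1, 9650, 13), (3, x1, 9690, 10), (3, x1, 9690, 12), (3, x1, 9690, 13), (3, x3, 4640, 10), (3, x3, 4640, 12), (3, x3, 4640, 13), (3, x3, 5500, 10), (3, x3, 5500, 12), (3, x3, 5500, 13), (3, x3, 9650, 10), (3, x3, 9650, 12), (3, x3, 9650, 13), (3, x3, 9690, 10), (3, x3, 9690, 12), (3, x3, 9690, 13), (9, k1, 1390, 2), (9, k1, 1390, 21), (9, k1, 1390, 9), (9, k1, 1400, 2), (9, k1, 1400, 21), (9, k1, 1400, 9), (9, k1, 7000, 2), (9, k1, 7000, 21), (9, k1, 7000, 9), (9, k1, 7550, 2), (9, k1, 7550, 21), (9, k1, 7550, 9), (9, k1, 8510, 2), (9, k1, 8510, 21), (9, k1, 8510, 9), (9, k2, 1390, 2), (9, k2, 1390, 21), (9, k2, 1390, 9), (9, k2, 1400, 2), (9, k2, 1400, 21), (9, k2, 1400, 9), (9, k2, 7000, 2), (9, k2, 7000, 21), (9, k2, 7000, 9), (9, k2, 7550, 2), (9, k2, 7550, 21), (9, k2, 7550, 9), (9, k2, 8510, 2), (9, k2, 8510, 21), (9, k2, 8510, 9), (9, x2, 1390, 2), (9, x2, 1390, 21), (9, x2, 1390, 9), (9, x2, 1400, 2), (9, x2, 1400, 21), (9, x2, 1400, 9), (9, x2, 7000, 2), (9, x2, 7000, 21), (9, x2, 7000, 9), (9, x2, 7550, 2), (9, x2, 7550, 21), (9, x2, 7550, 9), (9, x2, 8510, 2), (9, x2, 8510, 21), (9, x2, 8510, 9)}
Apply σ_{dept = x1}; surviving tuples: {(3, x1, 4640, 10), (3, x1, 4640, 12), (3, x1, 4640, 13), (3, x1, 5500, 10), (3, x1, 5500, 12), (3, x1, 5500, 13), (3, x1, 9650, 10), (3, x1, 9650, 12), (3, x1, 9650, 13), (3, x1, 9690, 10), (3, x1, 9690, 12), (3, x1, 9690, 13)}
π_{salary, floor, eid} gives {(4640, 3, 10), (4640, 3, 12), (4640, 3, 13), (5500, 3, 10), (5500, 3, 12), (5500, 3, 13), (9650, 3, 10), (9650, 3, 12), (9650, 3, 13), (9690, 3, 10), (9690, 3, 12), (9690, 3, 13)}.
Apply σ_{salary ≠ 4640}; surviving tuples: {(5500, 3, 10), (5500, 3, 12), (5500, 3, 13), (9650, 3, 10), (9650, 3, 12), (9650, 3, 13), (9690, 3, 10), (9690, 3, 12), (9690, 3, 13)}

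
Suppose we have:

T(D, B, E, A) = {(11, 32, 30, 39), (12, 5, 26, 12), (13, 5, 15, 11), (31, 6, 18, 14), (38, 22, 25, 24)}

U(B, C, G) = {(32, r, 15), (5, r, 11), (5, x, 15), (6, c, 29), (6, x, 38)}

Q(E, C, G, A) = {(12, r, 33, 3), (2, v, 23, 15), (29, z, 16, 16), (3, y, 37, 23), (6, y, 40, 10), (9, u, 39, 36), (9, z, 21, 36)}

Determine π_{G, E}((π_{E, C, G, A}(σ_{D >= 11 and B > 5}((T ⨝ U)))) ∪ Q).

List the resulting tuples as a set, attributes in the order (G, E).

{(15, 30), (16, 29), (21, 9), (23, 2), (29, 18), (33, 12), (37, 3), (38, 18), (39, 9), (40, 6)}

Joining T and U on B yields {(11, 32, 30, 39, r, 15), (12, 5, 26, 12, r, 11), (12, 5, 26, 12, x, 15), (13, 5, 15, 11, r, 11), (13, 5, 15, 11, x, 15), (31, 6, 18, 14, c, 29), (31, 6, 18, 14, x, 38)}.
Apply σ_{D >= 11 and B > 5}; surviving tuples: {(11, 32, 30, 39, r, 15), (31, 6, 18, 14, c, 29), (31, 6, 18, 14, x, 38)}
π[E, C, G, A]: project onto (E, C, G, A) → {(18, c, 29, 14), (18, x, 38, 14), (30, r, 15, 39)}
Set union of the two operands is {(12, r, 33, 3), (18, c, 29, 14), (18, x, 38, 14), (2, v, 23, 15), (29, z, 16, 16), (3, y, 37, 23), (30, r, 15, 39), (6, y, 40, 10), (9, u, 39, 36), (9, z, 21, 36)}.
π[G, E]: project onto (G, E) → {(15, 30), (16, 29), (21, 9), (23, 2), (29, 18), (33, 12), (37, 3), (38, 18), (39, 9), (40, 6)}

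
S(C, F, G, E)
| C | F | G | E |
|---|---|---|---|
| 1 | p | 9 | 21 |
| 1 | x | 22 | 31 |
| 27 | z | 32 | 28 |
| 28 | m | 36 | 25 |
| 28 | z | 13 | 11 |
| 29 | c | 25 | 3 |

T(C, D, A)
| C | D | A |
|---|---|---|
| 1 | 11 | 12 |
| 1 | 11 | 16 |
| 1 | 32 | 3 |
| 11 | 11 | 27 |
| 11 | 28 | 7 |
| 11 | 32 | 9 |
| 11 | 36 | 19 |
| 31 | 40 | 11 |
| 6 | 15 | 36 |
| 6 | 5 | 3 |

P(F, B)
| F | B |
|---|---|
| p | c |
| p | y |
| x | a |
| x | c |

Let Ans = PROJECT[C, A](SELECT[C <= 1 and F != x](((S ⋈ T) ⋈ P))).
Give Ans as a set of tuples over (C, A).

S ⋈ T (natural join on C): {(1, p, 9, 21, 11, 12), (1, p, 9, 21, 11, 16), (1, p, 9, 21, 32, 3), (1, x, 22, 31, 11, 12), (1, x, 22, 31, 11, 16), (1, x, 22, 31, 32, 3)}
(S ⋈ T) ⋈ P (natural join on F): {(1, p, 9, 21, 11, 12, c), (1, p, 9, 21, 11, 12, y), (1, p, 9, 21, 11, 16, c), (1, p, 9, 21, 11, 16, y), (1, p, 9, 21, 32, 3, c), (1, p, 9, 21, 32, 3, y), (1, x, 22, 31, 11, 12, a), (1, x, 22, 31, 11, 12, c), (1, x, 22, 31, 11, 16, a), (1, x, 22, 31, 11, 16, c), (1, x, 22, 31, 32, 3, a), (1, x, 22, 31, 32, 3, c)}
Filtering on C <= 1 and F != x leaves {(1, p, 9, 21, 11, 12, c), (1, p, 9, 21, 11, 12, y), (1, p, 9, 21, 11, 16, c), (1, p, 9, 21, 11, 16, y), (1, p, 9, 21, 32, 3, c), (1, p, 9, 21, 32, 3, y)}.
Keep only column(s) C, A (3 duplicate(s) eliminated): {(1, 12), (1, 16), (1, 3)}

{(1, 12), (1, 16), (1, 3)}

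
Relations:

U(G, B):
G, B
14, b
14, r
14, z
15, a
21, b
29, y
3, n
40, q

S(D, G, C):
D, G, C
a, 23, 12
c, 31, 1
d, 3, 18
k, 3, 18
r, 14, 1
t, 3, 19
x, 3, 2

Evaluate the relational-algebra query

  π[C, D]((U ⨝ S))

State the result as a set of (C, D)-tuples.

{(1, r), (18, d), (18, k), (19, t), (2, x)}

Joining U and S on G yields {(14, b, r, 1), (14, r, r, 1), (14, z, r, 1), (3, n, d, 18), (3, n, k, 18), (3, n, t, 19), (3, n, x, 2)}.
π_{C, D} gives {(1, r), (18, d), (18, k), (19, t), (2, x)} (2 duplicate(s) eliminated).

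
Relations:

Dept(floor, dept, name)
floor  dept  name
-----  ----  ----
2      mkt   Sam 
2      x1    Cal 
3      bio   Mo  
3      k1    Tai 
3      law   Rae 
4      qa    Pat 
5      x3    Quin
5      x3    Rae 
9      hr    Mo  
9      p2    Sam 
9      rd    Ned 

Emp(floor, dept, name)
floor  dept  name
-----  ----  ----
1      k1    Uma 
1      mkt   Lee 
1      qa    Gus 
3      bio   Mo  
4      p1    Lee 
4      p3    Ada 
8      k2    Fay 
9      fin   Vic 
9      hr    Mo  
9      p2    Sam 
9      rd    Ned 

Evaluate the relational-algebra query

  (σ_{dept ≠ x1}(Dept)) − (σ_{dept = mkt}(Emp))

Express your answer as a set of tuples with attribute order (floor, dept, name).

Selection dept ≠ x1: {(2, mkt, Sam), (3, bio, Mo), (3, k1, Tai), (3, law, Rae), (4, qa, Pat), (5, x3, Quin), (5, x3, Rae), (9, hr, Mo), (9, p2, Sam), (9, rd, Ned)}
Selection dept = mkt: {(1, mkt, Lee)}
Difference: {(2, mkt, Sam), (3, bio, Mo), (3, k1, Tai), (3, law, Rae), (4, qa, Pat), (5, x3, Quin), (5, x3, Rae), (9, hr, Mo), (9, p2, Sam), (9, rd, Ned)} with {(1, mkt, Lee)} → {(2, mkt, Sam), (3, bio, Mo), (3, k1, Tai), (3, law, Rae), (4, qa, Pat), (5, x3, Quin), (5, x3, Rae), (9, hr, Mo), (9, p2, Sam), (9, rd, Ned)}

{(2, mkt, Sam), (3, bio, Mo), (3, k1, Tai), (3, law, Rae), (4, qa, Pat), (5, x3, Quin), (5, x3, Rae), (9, hr, Mo), (9, p2, Sam), (9, rd, Ned)}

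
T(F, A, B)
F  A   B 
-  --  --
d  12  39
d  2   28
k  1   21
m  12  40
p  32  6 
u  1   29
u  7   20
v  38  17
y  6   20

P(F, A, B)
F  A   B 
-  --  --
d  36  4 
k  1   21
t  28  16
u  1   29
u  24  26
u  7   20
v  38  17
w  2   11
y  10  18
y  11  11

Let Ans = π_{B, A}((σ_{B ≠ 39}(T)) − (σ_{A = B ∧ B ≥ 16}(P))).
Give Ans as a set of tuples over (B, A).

Filtering on B ≠ 39 leaves {(d, 2, 28), (k, 1, 21), (m, 12, 40), (p, 32, 6), (u, 1, 29), (u, 7, 20), (v, 38, 17), (y, 6, 20)}.
Filtering on A = B ∧ B ≥ 16 leaves {}.
Difference: {(d, 2, 28), (k, 1, 21), (m, 12, 40), (p, 32, 6), (u, 1, 29), (u, 7, 20), (v, 38, 17), (y, 6, 20)} with {} → {(d, 2, 28), (k, 1, 21), (m, 12, 40), (p, 32, 6), (u, 1, 29), (u, 7, 20), (v, 38, 17), (y, 6, 20)}
π[B, A]: project onto (B, A) → {(17, 38), (20, 6), (20, 7), (21, 1), (28, 2), (29, 1), (40, 12), (6, 32)}

{(17, 38), (20, 6), (20, 7), (21, 1), (28, 2), (29, 1), (40, 12), (6, 32)}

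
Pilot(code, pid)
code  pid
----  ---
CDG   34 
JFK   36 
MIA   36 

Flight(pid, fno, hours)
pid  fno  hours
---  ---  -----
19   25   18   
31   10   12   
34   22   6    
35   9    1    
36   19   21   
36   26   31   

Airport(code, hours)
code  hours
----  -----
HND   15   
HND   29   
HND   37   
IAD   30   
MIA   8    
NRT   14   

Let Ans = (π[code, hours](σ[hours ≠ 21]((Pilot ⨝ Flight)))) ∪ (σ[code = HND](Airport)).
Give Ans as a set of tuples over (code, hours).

Joining Pilot and Flight on pid yields {(CDG, 34, 22, 6), (JFK, 36, 19, 21), (JFK, 36, 26, 31), (MIA, 36, 19, 21), (MIA, 36, 26, 31)}.
σ[hours ≠ 21]: keep tuples satisfying hours ≠ 21 → {(CDG, 34, 22, 6), (JFK, 36, 26, 31), (MIA, 36, 26, 31)}
π[code, hours]: project onto (code, hours) → {(CDG, 6), (JFK, 31), (MIA, 31)}
σ[code = HND]: keep tuples satisfying code = HND → {(HND, 15), (HND, 29), (HND, 37)}
Union: {(CDG, 6), (JFK, 31), (MIA, 31)} with {(HND, 15), (HND, 29), (HND, 37)} → {(CDG, 6), (HND, 15), (HND, 29), (HND, 37), (JFK, 31), (MIA, 31)}

{(CDG, 6), (HND, 15), (HND, 29), (HND, 37), (JFK, 31), (MIA, 31)}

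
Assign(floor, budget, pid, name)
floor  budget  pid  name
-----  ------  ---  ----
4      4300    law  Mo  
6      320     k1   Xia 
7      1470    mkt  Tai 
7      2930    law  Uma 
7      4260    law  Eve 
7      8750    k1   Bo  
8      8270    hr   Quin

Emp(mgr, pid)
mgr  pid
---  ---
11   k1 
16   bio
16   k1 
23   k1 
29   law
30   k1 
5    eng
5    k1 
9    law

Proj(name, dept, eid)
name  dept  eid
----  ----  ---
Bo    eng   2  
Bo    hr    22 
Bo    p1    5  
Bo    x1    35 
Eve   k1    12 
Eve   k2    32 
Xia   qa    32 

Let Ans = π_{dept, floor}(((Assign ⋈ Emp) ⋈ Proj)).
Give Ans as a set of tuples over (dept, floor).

{(eng, 7), (hr, 7), (k1, 7), (k2, 7), (p1, 7), (qa, 6), (x1, 7)}

Joining Assign and Emp on pid yields {(4, 4300, law, Mo, 29), (4, 4300, law, Mo, 9), (6, 320, k1, Xia, 11), (6, 320, k1, Xia, 16), (6, 320, k1, Xia, 23), (6, 320, k1, Xia, 30), (6, 320, k1, Xia, 5), (7, 2930, law, Uma, 29), (7, 2930, law, Uma, 9), (7, 4260, law, Eve, 29), (7, 4260, law, Eve, 9), (7, 8750, k1, Bo, 11), (7, 8750, k1, Bo, 16), (7, 8750, k1, Bo, 23), (7, 8750, k1, Bo, 30), (7, 8750, k1, Bo, 5)}.
Joining (Assign ⋈ Emp) and Proj on name yields {(6, 320, k1, Xia, 11, qa, 32), (6, 320, k1, Xia, 16, qa, 32), (6, 320, k1, Xia, 23, qa, 32), (6, 320, k1, Xia, 30, qa, 32), (6, 320, k1, Xia, 5, qa, 32), (7, 4260, law, Eve, 29, k1, 12), (7, 4260, law, Eve, 29, k2, 32), (7, 4260, law, Eve, 9, k1, 12), (7, 4260, law, Eve, 9, k2, 32), (7, 8750, k1, Bo, 11, eng, 2), (7, 8750, k1, Bo, 11, hr, 22), (7, 8750, k1, Bo, 11, p1, 5), (7, 8750, k1, Bo, 11, x1, 35), (7, 8750, k1, Bo, 16, eng, 2), (7, 8750, k1, Bo, 16, hr, 22), (7, 8750, k1, Bo, 16, p1, 5), (7, 8750, k1, Bo, 16, x1, 35), (7, 8750, k1, Bo, 23, eng, 2), (7, 8750, k1, Bo, 23, hr, 22), (7, 8750, k1, Bo, 23, p1, 5), (7, 8750, k1, Bo, 23, x1, 35), (7, 8750, k1, Bo, 30, eng, 2), (7, 8750, k1, Bo, 30, hr, 22), (7, 8750, k1, Bo, 30, p1, 5), (7, 8750, k1, Bo, 30, x1, 35), (7, 8750, k1, Bo, 5, eng, 2), (7, 8750, k1, Bo, 5, hr, 22), (7, 8750, k1, Bo, 5, p1, 5), (7, 8750, k1, Bo, 5, x1, 35)}.
π[dept, floor]: project onto (dept, floor) (22 duplicate(s) eliminated) → {(eng, 7), (hr, 7), (k1, 7), (k2, 7), (p1, 7), (qa, 6), (x1, 7)}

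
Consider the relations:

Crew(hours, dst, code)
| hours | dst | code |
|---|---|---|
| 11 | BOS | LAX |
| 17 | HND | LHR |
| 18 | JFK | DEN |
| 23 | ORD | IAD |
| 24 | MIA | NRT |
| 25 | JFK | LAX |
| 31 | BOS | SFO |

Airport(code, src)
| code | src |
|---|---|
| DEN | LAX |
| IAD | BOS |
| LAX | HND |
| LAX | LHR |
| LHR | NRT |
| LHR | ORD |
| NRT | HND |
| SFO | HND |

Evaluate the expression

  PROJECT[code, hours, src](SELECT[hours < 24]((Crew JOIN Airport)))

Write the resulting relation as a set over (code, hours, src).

Joining Crew and Airport on code yields {(11, BOS, LAX, HND), (11, BOS, LAX, LHR), (17, HND, LHR, NRT), (17, HND, LHR, ORD), (18, JFK, DEN, LAX), (23, ORD, IAD, BOS), (24, MIA, NRT, HND), (25, JFK, LAX, HND), (25, JFK, LAX, LHR), (31, BOS, SFO, HND)}.
Filtering on hours < 24 leaves {(11, BOS, LAX, HND), (11, BOS, LAX, LHR), (17, HND, LHR, NRT), (17, HND, LHR, ORD), (18, JFK, DEN, LAX), (23, ORD, IAD, BOS)}.
π[code, hours, src]: project onto (code, hours, src) → {(DEN, 18, LAX), (IAD, 23, BOS), (LAX, 11, HND), (LAX, 11, LHR), (LHR, 17, NRT), (LHR, 17, ORD)}

{(DEN, 18, LAX), (IAD, 23, BOS), (LAX, 11, HND), (LAX, 11, LHR), (LHR, 17, NRT), (LHR, 17, ORD)}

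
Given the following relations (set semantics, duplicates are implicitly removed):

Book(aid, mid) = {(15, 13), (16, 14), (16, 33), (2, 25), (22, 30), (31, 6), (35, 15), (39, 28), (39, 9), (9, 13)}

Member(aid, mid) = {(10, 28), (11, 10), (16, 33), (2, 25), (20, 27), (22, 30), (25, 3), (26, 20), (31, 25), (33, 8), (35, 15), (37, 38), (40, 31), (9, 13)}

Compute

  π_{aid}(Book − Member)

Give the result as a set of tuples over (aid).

Set difference of the two operands is {(15, 13), (16, 14), (31, 6), (39, 28), (39, 9)}.
π_{aid} gives {15, 16, 31, 39} (1 duplicate(s) eliminated).

{15, 16, 31, 39}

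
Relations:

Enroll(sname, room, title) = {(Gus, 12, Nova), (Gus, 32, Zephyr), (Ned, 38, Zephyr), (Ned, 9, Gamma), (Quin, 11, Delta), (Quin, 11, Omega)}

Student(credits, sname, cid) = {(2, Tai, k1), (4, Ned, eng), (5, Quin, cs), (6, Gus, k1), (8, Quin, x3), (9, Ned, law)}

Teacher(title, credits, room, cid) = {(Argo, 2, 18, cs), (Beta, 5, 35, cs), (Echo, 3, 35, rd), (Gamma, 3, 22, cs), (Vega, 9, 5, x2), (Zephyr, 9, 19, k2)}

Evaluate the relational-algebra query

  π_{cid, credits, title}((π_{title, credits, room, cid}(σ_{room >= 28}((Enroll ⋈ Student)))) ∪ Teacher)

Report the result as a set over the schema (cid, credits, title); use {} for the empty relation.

{(cs, 2, Argo), (cs, 3, Gamma), (cs, 5, Beta), (eng, 4, Zephyr), (k1, 6, Zephyr), (k2, 9, Zephyr), (law, 9, Zephyr), (rd, 3, Echo), (x2, 9, Vega)}

Natural join on sname: {(Gus, 12, Nova, 6, k1), (Gus, 32, Zephyr, 6, k1), (Ned, 38, Zephyr, 4, eng), (Ned, 38, Zephyr, 9, law), (Ned, 9, Gamma, 4, eng), (Ned, 9, Gamma, 9, law), (Quin, 11, Delta, 5, cs), (Quin, 11, Delta, 8, x3), (Quin, 11, Omega, 5, cs), (Quin, 11, Omega, 8, x3)}
Apply σ_{room >= 28}; surviving tuples: {(Gus, 32, Zephyr, 6, k1), (Ned, 38, Zephyr, 4, eng), (Ned, 38, Zephyr, 9, law)}
Keep only column(s) title, credits, room, cid: {(Zephyr, 4, 38, eng), (Zephyr, 6, 32, k1), (Zephyr, 9, 38, law)}
Union: {(Zephyr, 4, 38, eng), (Zephyr, 6, 32, k1), (Zephyr, 9, 38, law)} with {(Argo, 2, 18, cs), (Beta, 5, 35, cs), (Echo, 3, 35, rd), (Gamma, 3, 22, cs), (Vega, 9, 5, x2), (Zephyr, 9, 19, k2)} → {(Argo, 2, 18, cs), (Beta, 5, 35, cs), (Echo, 3, 35, rd), (Gamma, 3, 22, cs), (Vega, 9, 5, x2), (Zephyr, 4, 38, eng), (Zephyr, 6, 32, k1), (Zephyr, 9, 19, k2), (Zephyr, 9, 38, law)}
Keep only column(s) cid, credits, title: {(cs, 2, Argo), (cs, 3, Gamma), (cs, 5, Beta), (eng, 4, Zephyr), (k1, 6, Zephyr), (k2, 9, Zephyr), (law, 9, Zephyr), (rd, 3, Echo), (x2, 9, Vega)}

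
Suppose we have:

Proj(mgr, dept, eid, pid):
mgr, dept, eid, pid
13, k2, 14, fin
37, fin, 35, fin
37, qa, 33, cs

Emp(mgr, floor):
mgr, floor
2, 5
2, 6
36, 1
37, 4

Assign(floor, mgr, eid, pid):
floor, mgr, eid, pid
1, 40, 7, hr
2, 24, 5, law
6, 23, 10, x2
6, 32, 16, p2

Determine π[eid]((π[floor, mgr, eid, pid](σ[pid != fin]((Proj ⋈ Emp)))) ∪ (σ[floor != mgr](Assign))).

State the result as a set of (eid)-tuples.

Proj ⋈ Emp (natural join on mgr): {(37, fin, 35, fin, 4), (37, qa, 33, cs, 4)}
Apply σ_{pid != fin}; surviving tuples: {(37, qa, 33, cs, 4)}
Keep only column(s) floor, mgr, eid, pid: {(4, 37, 33, cs)}
Apply σ_{floor != mgr}; surviving tuples: {(1, 40, 7, hr), (2, 24, 5, law), (6, 23, 10, x2), (6, 32, 16, p2)}
Taking the union: {(1, 40, 7, hr), (2, 24, 5, law), (4, 37, 33, cs), (6, 23, 10, x2), (6, 32, 16, p2)}
Keep only column(s) eid: {10, 16, 33, 5, 7}

{10, 16, 33, 5, 7}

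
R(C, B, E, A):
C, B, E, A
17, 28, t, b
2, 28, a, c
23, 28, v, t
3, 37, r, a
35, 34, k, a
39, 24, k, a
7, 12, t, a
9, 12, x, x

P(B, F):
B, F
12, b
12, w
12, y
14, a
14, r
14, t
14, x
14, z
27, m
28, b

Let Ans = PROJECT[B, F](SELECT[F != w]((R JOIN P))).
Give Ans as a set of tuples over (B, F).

{(12, b), (12, y), (28, b)}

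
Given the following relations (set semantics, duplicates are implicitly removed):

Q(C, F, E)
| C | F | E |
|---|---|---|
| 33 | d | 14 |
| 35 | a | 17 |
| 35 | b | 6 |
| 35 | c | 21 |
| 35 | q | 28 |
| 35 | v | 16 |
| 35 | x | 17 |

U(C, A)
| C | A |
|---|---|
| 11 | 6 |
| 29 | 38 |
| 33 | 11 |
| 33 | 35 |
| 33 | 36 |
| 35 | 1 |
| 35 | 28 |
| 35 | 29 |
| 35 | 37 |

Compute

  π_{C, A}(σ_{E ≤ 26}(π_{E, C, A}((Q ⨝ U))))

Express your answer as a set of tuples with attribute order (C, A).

{(33, 11), (33, 35), (33, 36), (35, 1), (35, 28), (35, 29), (35, 37)}

Q ⋈ U (natural join on C): {(33, d, 14, 11), (33, d, 14, 35), (33, d, 14, 36), (35, a, 17, 1), (35, a, 17, 28), (35, a, 17, 29), (35, a, 17, 37), (35, b, 6, 1), (35, b, 6, 28), (35, b, 6, 29), (35, b, 6, 37), (35, c, 21, 1), (35, c, 21, 28), (35, c, 21, 29), (35, c, 21, 37), (35, q, 28, 1), (35, q, 28, 28), (35, q, 28, 29), (35, q, 28, 37), (35, v, 16, 1), (35, v, 16, 28), (35, v, 16, 29), (35, v, 16, 37), (35, x, 17, 1), (35, x, 17, 28), (35, x, 17, 29), (35, x, 17, 37)}
Projecting to E, C, A (4 duplicate(s) eliminated): {(14, 33, 11), (14, 33, 35), (14, 33, 36), (16, 35, 1), (16, 35, 28), (16, 35, 29), (16, 35, 37), (17, 35, 1), (17, 35, 28), (17, 35, 29), (17, 35, 37), (21, 35, 1), (21, 35, 28), (21, 35, 29), (21, 35, 37), (28, 35, 1), (28, 35, 28), (28, 35, 29), (28, 35, 37), (6, 35, 1), (6, 35, 28), (6, 35, 29), (6, 35, 37)}
Apply σ_{E ≤ 26}; surviving tuples: {(14, 33, 11), (14, 33, 35), (14, 33, 36), (16, 35, 1), (16, 35, 28), (16, 35, 29), (16, 35, 37), (17, 35, 1), (17, 35, 28), (17, 35, 29), (17, 35, 37), (21, 35, 1), (21, 35, 28), (21, 35, 29), (21, 35, 37), (6, 35, 1), (6, 35, 28), (6, 35, 29), (6, 35, 37)}
Projecting to C, A (12 duplicate(s) eliminated): {(33, 11), (33, 35), (33, 36), (35, 1), (35, 28), (35, 29), (35, 37)}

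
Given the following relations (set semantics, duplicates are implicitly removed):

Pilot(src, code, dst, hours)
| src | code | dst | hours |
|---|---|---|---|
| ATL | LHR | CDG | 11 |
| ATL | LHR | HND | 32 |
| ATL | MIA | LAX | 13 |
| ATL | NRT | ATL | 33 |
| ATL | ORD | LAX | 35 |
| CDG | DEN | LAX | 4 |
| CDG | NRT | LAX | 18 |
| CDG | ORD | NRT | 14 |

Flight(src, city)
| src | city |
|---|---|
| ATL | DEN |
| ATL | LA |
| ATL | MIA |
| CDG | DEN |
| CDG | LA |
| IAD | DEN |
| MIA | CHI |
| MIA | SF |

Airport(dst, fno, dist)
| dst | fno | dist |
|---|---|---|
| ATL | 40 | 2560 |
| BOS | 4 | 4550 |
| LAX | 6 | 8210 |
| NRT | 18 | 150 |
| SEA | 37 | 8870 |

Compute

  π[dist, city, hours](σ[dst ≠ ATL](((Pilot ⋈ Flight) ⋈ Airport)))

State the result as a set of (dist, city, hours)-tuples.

{(150, DEN, 14), (150, LA, 14), (8210, DEN, 13), (8210, DEN, 18), (8210, DEN, 35), (8210, DEN, 4), (8210, LA, 13), (8210, LA, 18), (8210, LA, 35), (8210, LA, 4), (8210, MIA, 13), (8210, MIA, 35)}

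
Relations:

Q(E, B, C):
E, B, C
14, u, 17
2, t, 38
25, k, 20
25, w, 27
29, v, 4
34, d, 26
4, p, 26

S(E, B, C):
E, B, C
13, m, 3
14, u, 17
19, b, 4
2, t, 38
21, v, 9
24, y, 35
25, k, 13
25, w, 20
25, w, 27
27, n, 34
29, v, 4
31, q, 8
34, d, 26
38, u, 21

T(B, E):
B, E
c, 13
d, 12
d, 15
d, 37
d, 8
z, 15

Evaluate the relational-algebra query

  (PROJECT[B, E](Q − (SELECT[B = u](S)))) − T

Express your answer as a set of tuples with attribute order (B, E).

{(d, 34), (k, 25), (p, 4), (t, 2), (v, 29), (w, 25)}

Filtering on B = u leaves {(14, u, 17), (38, u, 21)}.
Set difference of the two operands is {(2, t, 38), (25, k, 20), (25, w, 27), (29, v, 4), (34, d, 26), (4, p, 26)}.
Keep only column(s) B, E: {(d, 34), (k, 25), (p, 4), (t, 2), (v, 29), (w, 25)}
Set difference of the two operands is {(d, 34), (k, 25), (p, 4), (t, 2), (v, 29), (w, 25)}.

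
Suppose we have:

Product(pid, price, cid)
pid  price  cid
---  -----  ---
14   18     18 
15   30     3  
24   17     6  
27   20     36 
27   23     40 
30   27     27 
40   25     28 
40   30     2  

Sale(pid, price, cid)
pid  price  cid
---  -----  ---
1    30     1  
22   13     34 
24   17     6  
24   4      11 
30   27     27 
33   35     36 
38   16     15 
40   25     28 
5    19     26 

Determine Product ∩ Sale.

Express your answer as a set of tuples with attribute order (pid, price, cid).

{(24, 17, 6), (30, 27, 27), (40, 25, 28)}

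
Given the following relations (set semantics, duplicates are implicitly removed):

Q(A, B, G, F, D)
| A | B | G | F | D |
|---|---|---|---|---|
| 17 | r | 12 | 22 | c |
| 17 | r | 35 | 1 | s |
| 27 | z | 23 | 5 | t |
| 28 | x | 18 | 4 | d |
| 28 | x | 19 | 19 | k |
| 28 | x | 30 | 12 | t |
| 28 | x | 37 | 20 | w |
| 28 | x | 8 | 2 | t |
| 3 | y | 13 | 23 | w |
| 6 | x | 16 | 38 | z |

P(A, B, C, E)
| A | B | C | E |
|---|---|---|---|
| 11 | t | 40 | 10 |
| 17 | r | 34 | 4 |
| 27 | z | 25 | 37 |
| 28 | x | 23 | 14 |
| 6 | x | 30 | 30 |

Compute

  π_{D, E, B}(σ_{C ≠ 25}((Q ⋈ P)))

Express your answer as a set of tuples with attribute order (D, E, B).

Joining Q and P on A, B yields {(17, r, 12, 22, c, 34, 4), (17, r, 35, 1, s, 34, 4), (27, z, 23, 5, t, 25, 37), (28, x, 18, 4, d, 23, 14), (28, x, 19, 19, k, 23, 14), (28, x, 30, 12, t, 23, 14), (28, x, 37, 20, w, 23, 14), (28, x, 8, 2, t, 23, 14), (6, x, 16, 38, z, 30, 30)}.
Apply σ_{C ≠ 25}; surviving tuples: {(17, r, 12, 22, c, 34, 4), (17, r, 35, 1, s, 34, 4), (28, x, 18, 4, d, 23, 14), (28, x, 19, 19, k, 23, 14), (28, x, 30, 12, t, 23, 14), (28, x, 37, 20, w, 23, 14), (28, x, 8, 2, t, 23, 14), (6, x, 16, 38, z, 30, 30)}
Projecting to D, E, B (1 duplicate(s) eliminated): {(c, 4, r), (d, 14, x), (k, 14, x), (s, 4, r), (t, 14, x), (w, 14, x), (z, 30, x)}

{(c, 4, r), (d, 14, x), (k, 14, x), (s, 4, r), (t, 14, x), (w, 14, x), (z, 30, x)}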